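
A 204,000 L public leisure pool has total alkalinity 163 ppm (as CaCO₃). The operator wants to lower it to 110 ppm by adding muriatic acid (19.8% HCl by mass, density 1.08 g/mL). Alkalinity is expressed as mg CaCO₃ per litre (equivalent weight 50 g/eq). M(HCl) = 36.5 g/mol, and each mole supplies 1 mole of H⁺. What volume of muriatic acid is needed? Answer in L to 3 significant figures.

36.9 L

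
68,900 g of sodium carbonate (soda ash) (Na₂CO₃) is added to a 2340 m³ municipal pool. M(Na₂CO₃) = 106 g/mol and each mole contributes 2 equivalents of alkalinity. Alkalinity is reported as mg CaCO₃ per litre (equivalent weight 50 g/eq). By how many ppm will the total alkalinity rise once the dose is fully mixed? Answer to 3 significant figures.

27.8 ppm

Volume: 2340 m³ = 2,340,000 L.
Moles of Na₂CO₃: 68,900 g ÷ 106 g/mol = 650 mol → 1300 eq of alkalinity.
As CaCO₃: 1300 eq × 50 g/eq = 65,000 g.
Rise: 65,000 g / 2,340,000 L × 1000 = 27.78 mg/L.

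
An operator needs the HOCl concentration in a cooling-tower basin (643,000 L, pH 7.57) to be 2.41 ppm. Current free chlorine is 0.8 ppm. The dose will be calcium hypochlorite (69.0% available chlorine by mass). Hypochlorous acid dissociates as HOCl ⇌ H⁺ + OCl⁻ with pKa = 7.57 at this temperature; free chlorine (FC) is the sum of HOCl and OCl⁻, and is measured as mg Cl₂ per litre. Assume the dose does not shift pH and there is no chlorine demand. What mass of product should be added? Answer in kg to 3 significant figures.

3.75 kg

[OCl⁻]/[HOCl] = 10^(pH − pKa) = 10^(7.57 − 7.57) = 1; fraction as HOCl = 1/(1 + 1) = 0.5.
Free chlorine required for 2.41 ppm HOCl: 2.41 / 0.5 = 4.82 ppm.
FC to add: 4.82 − 0.8 = 4.02 mg/L as Cl₂.
Cl₂ equivalent: 4.02 mg/L × 643,000 L = 2585 g.
Product at 69.0% available Cl: 2585 / 0.69 = 3746 g.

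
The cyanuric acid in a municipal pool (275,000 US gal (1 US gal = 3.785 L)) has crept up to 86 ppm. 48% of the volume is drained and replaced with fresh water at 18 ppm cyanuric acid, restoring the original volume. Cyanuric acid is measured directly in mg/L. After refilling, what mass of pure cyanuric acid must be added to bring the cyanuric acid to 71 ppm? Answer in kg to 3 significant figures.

18.4 kg

Volume: 275,000 US gal × 3.785 L/gal = 1,040,875 L.
After draining 48% and refilling: 86 × 0.52 + 18 × 0.48 = 53.36 ppm.
Deficit to target: 71 − 53.36 = 17.64 mg/L.
Mass: 17.64 mg/L × 1,040,875 L = 18,360 g cyanuric acid.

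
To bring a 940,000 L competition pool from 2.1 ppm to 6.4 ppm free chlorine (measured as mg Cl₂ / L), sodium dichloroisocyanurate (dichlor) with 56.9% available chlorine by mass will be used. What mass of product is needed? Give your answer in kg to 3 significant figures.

7.10 kg

Chlorine deficit: 6.4 − 2.1 = 4.3 ppm = 4.3 mg/L as Cl₂.
Cl₂ equivalent needed: 4.3 mg/L × 940,000 L = 4,042,000 mg = 4042 g.
Product at 56.9% available chlorine: 4042 / 0.569 = 7104 g.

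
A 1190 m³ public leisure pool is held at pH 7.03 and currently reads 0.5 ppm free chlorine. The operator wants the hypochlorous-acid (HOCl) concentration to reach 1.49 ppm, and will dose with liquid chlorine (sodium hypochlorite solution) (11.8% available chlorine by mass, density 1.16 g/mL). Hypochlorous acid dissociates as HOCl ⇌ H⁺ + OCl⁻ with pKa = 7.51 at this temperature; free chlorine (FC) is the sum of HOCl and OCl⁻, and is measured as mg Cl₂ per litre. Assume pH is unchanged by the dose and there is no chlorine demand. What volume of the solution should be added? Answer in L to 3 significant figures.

12.9 L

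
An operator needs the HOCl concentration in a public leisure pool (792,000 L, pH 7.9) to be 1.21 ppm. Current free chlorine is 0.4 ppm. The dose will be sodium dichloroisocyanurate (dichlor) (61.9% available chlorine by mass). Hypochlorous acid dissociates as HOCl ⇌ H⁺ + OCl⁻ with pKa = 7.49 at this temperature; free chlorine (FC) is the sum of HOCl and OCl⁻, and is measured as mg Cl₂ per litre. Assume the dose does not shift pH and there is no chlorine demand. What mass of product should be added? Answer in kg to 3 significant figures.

[OCl⁻]/[HOCl] = 10^(pH − pKa) = 10^(7.9 − 7.49) = 2.57; fraction as HOCl = 1/(1 + 2.57) = 0.2801.
Free chlorine required for 1.21 ppm HOCl: 1.21 / 0.2801 = 4.32 ppm.
FC to add: 4.32 − 0.4 = 3.92 mg/L as Cl₂.
Cl₂ equivalent: 3.92 mg/L × 792,000 L = 3105 g.
Product at 61.9% available Cl: 3105 / 0.619 = 5016 g.

5.02 kg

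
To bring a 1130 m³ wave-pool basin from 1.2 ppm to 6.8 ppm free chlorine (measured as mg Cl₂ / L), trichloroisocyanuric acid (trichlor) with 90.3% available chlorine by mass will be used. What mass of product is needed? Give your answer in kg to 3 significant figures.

Volume: 1130 m³ = 1,130,000 L.
Chlorine deficit: 6.8 − 1.2 = 5.6 ppm = 5.6 mg/L as Cl₂.
Cl₂ equivalent needed: 5.6 mg/L × 1,130,000 L = 6,328,000 mg = 6328 g.
Product at 90.3% available chlorine: 6328 / 0.903 = 7008 g.

7.01 kg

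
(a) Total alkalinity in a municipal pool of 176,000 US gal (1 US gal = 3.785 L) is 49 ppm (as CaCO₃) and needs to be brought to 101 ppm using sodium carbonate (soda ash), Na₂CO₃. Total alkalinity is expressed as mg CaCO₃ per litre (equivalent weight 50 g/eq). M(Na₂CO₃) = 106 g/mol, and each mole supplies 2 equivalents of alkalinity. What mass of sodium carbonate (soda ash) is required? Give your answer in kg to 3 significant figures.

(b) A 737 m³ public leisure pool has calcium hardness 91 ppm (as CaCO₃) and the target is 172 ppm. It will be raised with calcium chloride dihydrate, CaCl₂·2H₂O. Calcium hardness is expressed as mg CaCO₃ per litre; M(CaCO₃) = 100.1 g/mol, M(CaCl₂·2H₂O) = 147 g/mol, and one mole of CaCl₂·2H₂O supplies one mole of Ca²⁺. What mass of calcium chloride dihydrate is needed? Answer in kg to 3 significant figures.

(a) Volume: 176,000 US gal × 3.785 L/gal = 666,160 L.
(a) Alkalinity to add: (101 − 49) = 52 mg/L as CaCO₃ × 666,160 L = 34,640 g as CaCO₃.
(a) Equivalents: 34,640 g ÷ 50 g/eq = 692.8 eq.
(a) Each mole of Na₂CO₃ supplies 2 eq, so 692.8 / 2 = 346.4 mol.
(a) Mass: 346.4 mol × 106 g/mol = 36,720 g.

(b) Volume: 737 m³ = 737,000 L.
(b) Hardness to add: (172 − 91) = 81 mg/L as CaCO₃ × 737,000 L = 59,700 g as CaCO₃.
(b) Moles of Ca²⁺ (1 mol Ca²⁺ ≡ 1 mol CaCO₃): 59,700 / 100.1 g/mol = 596.4 mol.
(b) Mass of CaCl₂·2H₂O: 596.4 × 147 = 87,670 g.

(a) 36.7 kg; (b) 87.7 kg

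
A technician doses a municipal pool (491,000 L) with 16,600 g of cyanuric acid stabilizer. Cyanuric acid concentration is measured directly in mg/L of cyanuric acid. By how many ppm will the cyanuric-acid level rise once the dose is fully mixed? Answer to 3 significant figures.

Rise: 16,600 g / 491,000 L × 1000 = 33.81 mg/L.

33.8 ppm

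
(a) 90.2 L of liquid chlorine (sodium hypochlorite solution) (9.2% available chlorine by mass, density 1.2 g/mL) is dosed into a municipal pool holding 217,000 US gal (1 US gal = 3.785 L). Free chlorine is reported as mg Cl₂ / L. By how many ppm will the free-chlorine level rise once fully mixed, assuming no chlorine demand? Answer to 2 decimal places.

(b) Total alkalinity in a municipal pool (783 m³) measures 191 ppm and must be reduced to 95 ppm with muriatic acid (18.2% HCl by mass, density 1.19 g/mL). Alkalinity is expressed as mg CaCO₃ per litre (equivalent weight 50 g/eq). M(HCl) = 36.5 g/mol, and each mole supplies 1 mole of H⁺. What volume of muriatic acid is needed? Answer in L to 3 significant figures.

(a) Volume: 217,000 US gal × 3.785 L/gal = 821,345 L.
(a) Mass of solution: 90.2 L × 1000 mL/L × 1.2 g/mL = 108,200 g.
(a) Available chlorine delivered: 108,200 g × 0.092 = 9958 g as Cl₂.
(a) Concentration rise: 9958 g / 821,345 L = 12.12 mg/L = 12.12 ppm.

(b) Volume: 783 m³ = 783,000 L.
(b) Alkalinity to neutralize: (191 − 95) = 96 mg/L as CaCO₃ × 783,000 L = 75,170 g as CaCO₃.
(b) Equivalents of H⁺ required: 75,170 ÷ 50 g/eq = 1503 eq = 1503 mol HCl.
(b) Mass of HCl: 1503 × 36.5 = 54,870 g.
(b) Mass of 18.2% solution: 54,870 / 0.182 = 301,500 g.
(b) Volume: 301,500 g ÷ 1.19 g/mL = 253,400 mL.

(a) 12.12 ppm; (b) 253 L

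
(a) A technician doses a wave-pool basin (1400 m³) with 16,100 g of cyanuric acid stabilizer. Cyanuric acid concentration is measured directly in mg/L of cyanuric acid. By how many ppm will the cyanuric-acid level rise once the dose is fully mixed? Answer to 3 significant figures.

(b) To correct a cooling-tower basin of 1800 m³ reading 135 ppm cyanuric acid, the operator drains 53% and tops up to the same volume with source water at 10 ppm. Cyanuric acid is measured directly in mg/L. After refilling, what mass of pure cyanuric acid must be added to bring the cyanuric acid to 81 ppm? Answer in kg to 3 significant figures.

(a) Volume: 1400 m³ = 1,400,000 L.
(a) Rise: 16,100 g / 1,400,000 L × 1000 = 11.5 mg/L.

(b) Volume: 1800 m³ = 1,800,000 L.
(b) After draining 53% and refilling: 135 × 0.47 + 10 × 0.53 = 68.75 ppm.
(b) Deficit to target: 81 − 68.75 = 12.25 mg/L.
(b) Mass: 12.25 mg/L × 1,800,000 L = 22,050 g cyanuric acid.

(a) 11.5 ppm; (b) 22.1 kg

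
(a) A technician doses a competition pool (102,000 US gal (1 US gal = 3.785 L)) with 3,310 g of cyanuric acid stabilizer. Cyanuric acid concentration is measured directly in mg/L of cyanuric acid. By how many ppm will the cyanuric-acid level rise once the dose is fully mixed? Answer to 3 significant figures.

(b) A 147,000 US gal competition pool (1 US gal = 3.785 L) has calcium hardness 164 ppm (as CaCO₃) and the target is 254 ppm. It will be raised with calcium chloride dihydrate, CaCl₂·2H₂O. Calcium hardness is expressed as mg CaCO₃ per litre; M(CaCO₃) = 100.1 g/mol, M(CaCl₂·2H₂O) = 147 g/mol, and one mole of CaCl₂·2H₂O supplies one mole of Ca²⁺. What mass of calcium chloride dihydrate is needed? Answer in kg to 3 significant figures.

(a) Volume: 102,000 US gal × 3.785 L/gal = 386,070 L.
(a) Rise: 3,310 g / 386,070 L × 1000 = 8.574 mg/L.

(b) Volume: 147,000 US gal × 3.785 L/gal = 556,395 L.
(b) Hardness to add: (254 − 164) = 90 mg/L as CaCO₃ × 556,395 L = 50,080 g as CaCO₃.
(b) Moles of Ca²⁺ (1 mol Ca²⁺ ≡ 1 mol CaCO₃): 50,080 / 100.1 g/mol = 500.3 mol.
(b) Mass of CaCl₂·2H₂O: 500.3 × 147 = 73,540 g.

(a) 8.57 ppm; (b) 73.5 kg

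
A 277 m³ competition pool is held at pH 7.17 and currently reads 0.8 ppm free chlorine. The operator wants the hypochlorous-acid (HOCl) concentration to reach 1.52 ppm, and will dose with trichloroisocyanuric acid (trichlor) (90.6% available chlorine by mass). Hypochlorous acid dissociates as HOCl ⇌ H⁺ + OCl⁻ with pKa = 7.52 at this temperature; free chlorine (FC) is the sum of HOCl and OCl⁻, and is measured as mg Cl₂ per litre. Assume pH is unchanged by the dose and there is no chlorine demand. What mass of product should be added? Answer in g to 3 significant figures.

Volume: 277 m³ = 277,000 L.
[OCl⁻]/[HOCl] = 10^(pH − pKa) = 10^(7.17 − 7.52) = 0.4467; fraction as HOCl = 1/(1 + 0.4467) = 0.6912.
Free chlorine required for 1.52 ppm HOCl: 1.52 / 0.6912 = 2.199 ppm.
FC to add: 2.199 − 0.8 = 1.399 mg/L as Cl₂.
Cl₂ equivalent: 1.399 mg/L × 277,000 L = 387.5 g.
Product at 90.6% available Cl: 387.5 / 0.906 = 427.7 g.

428 g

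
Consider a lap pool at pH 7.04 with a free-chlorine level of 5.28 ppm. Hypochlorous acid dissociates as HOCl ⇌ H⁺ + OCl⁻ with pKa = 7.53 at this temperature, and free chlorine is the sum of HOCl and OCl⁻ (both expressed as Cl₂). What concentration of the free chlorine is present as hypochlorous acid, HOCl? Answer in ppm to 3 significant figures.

[OCl⁻]/[HOCl] = 10^(pH − pKa) = 10^(7.04 − 7.53) = 10^-0.49 = 0.3236.
Fraction as HOCl = 1 / (1 + 0.3236) = 0.7555.
HOCl = 0.7555 × 5.28 ppm = 3.989 ppm.

3.99 ppm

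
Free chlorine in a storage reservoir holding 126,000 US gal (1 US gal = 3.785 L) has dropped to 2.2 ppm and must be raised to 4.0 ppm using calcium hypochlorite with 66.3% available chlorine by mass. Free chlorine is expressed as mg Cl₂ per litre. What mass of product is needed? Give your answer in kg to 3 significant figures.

Volume: 126,000 US gal × 3.785 L/gal = 476,910 L.
Chlorine deficit: 4.0 − 2.2 = 1.8 ppm = 1.8 mg/L as Cl₂.
Cl₂ equivalent needed: 1.8 mg/L × 476,910 L = 858,400 mg = 858.4 g.
Product at 66.3% available chlorine: 858.4 / 0.663 = 1295 g.

1.29 kg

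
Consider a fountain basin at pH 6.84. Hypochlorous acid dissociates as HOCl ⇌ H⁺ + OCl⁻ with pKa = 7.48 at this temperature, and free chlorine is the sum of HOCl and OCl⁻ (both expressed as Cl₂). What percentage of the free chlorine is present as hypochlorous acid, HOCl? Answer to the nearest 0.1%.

81.4%

[OCl⁻]/[HOCl] = 10^(pH − pKa) = 10^(6.84 − 7.48) = 10^-0.64 = 0.2291.
Fraction as HOCl = 1 / (1 + 0.2291) = 0.8136.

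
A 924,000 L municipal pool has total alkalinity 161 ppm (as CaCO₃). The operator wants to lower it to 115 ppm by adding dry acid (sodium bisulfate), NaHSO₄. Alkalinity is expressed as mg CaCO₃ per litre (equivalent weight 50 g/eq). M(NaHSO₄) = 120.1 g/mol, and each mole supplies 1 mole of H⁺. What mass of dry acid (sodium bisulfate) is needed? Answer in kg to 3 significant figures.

102 kg

Alkalinity to neutralize: (161 − 115) = 46 mg/L as CaCO₃ × 924,000 L = 42,500 g as CaCO₃.
Equivalents of H⁺ required: 42,500 ÷ 50 g/eq = 850.1 eq = 850.1 mol NaHSO₄.
Mass of NaHSO₄: 850.1 × 120.1 = 102,100 g.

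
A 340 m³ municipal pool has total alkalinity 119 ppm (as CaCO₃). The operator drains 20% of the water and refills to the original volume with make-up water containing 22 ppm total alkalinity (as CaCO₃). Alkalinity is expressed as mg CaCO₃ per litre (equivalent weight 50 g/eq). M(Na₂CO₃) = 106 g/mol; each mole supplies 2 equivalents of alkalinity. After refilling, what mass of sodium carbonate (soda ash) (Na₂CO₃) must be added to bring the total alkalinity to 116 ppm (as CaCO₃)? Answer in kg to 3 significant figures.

5.91 kg

Volume: 340 m³ = 340,000 L.
After draining 20% and refilling: 119 × 0.80 + 22 × 0.20 = 99.6 ppm.
Deficit to target: 116 − 99.6 = 16.4 mg/L.
As CaCO₃: 16.4 mg/L × 340,000 L = 5576 g; ÷ 50 g/eq ÷ 2 = 55.76 mol Na₂CO₃.
Mass: 55.76 × 106 = 5911 g.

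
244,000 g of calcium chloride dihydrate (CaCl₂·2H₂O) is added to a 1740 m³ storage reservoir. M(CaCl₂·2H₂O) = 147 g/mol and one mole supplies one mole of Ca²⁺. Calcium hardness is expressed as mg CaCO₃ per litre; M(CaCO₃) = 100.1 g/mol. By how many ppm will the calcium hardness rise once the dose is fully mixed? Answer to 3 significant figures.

95.5 ppm

Volume: 1740 m³ = 1,740,000 L.
Moles of Ca²⁺: 244,000 g ÷ 147 g/mol = 1660 mol.
As CaCO₃: 1660 mol × 100.1 g/mol = 166,200 g.
Rise: 166,200 g / 1,740,000 L × 1000 = 95.49 mg/L.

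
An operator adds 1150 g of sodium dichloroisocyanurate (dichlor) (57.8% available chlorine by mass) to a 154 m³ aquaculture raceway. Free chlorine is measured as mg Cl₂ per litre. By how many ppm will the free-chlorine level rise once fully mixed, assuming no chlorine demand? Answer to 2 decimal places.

Volume: 154 m³ = 154,000 L.
Available chlorine delivered: 1150 g × 0.578 = 664.7 g as Cl₂.
Concentration rise: 664.7 g / 154,000 L = 4.316 mg/L = 4.32 ppm.

4.32 ppm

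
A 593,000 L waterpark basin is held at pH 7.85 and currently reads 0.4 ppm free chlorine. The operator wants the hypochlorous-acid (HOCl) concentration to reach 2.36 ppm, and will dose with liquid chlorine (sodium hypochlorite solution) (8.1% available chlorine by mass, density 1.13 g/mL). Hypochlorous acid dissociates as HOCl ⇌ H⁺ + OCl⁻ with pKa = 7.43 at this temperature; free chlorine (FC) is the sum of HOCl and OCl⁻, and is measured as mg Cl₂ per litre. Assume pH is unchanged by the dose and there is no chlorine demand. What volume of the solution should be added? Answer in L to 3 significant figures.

52.9 L

[OCl⁻]/[HOCl] = 10^(pH − pKa) = 10^(7.85 − 7.43) = 2.63; fraction as HOCl = 1/(1 + 2.63) = 0.2755.
Free chlorine required for 2.36 ppm HOCl: 2.36 / 0.2755 = 8.567 ppm.
FC to add: 8.567 − 0.4 = 8.167 mg/L as Cl₂.
Cl₂ equivalent: 8.167 mg/L × 593,000 L = 4843 g.
Product at 8.1% available Cl: 4843 / 0.081 = 59,790 g.
Volume: 59,790 g ÷ 1.13 g/mL = 52,910 mL.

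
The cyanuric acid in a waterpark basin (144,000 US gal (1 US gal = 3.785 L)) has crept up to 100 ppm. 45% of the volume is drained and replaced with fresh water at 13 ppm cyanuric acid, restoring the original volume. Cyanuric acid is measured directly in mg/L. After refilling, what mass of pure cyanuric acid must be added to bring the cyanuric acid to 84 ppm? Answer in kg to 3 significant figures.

Volume: 144,000 US gal × 3.785 L/gal = 545,040 L.
After draining 45% and refilling: 100 × 0.55 + 13 × 0.45 = 60.85 ppm.
Deficit to target: 84 − 60.85 = 23.15 mg/L.
Mass: 23.15 mg/L × 545,040 L = 12,620 g cyanuric acid.

12.6 kg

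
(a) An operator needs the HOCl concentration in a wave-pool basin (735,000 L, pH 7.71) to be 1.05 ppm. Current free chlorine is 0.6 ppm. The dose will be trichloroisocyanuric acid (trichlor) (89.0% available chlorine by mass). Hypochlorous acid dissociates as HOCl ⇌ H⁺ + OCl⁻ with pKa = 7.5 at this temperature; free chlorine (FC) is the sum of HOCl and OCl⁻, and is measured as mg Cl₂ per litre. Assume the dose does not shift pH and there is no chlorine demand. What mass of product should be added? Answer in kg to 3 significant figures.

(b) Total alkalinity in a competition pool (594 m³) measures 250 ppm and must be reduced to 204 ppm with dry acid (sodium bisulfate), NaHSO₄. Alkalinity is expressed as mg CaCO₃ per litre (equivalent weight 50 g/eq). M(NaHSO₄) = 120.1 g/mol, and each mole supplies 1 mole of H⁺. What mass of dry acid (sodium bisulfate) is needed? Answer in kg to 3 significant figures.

(a) 1.78 kg; (b) 65.6 kg

(a) [OCl⁻]/[HOCl] = 10^(pH − pKa) = 10^(7.71 − 7.5) = 1.622; fraction as HOCl = 1/(1 + 1.622) = 0.3814.
(a) Free chlorine required for 1.05 ppm HOCl: 1.05 / 0.3814 = 2.753 ppm.
(a) FC to add: 2.753 − 0.6 = 2.153 mg/L as Cl₂.
(a) Cl₂ equivalent: 2.153 mg/L × 735,000 L = 1582 g.
(a) Product at 89.0% available Cl: 1582 / 0.89 = 1778 g.

(b) Volume: 594 m³ = 594,000 L.
(b) Alkalinity to neutralize: (250 − 204) = 46 mg/L as CaCO₃ × 594,000 L = 27,320 g as CaCO₃.
(b) Equivalents of H⁺ required: 27,320 ÷ 50 g/eq = 546.5 eq = 546.5 mol NaHSO₄.
(b) Mass of NaHSO₄: 546.5 × 120.1 = 65,630 g.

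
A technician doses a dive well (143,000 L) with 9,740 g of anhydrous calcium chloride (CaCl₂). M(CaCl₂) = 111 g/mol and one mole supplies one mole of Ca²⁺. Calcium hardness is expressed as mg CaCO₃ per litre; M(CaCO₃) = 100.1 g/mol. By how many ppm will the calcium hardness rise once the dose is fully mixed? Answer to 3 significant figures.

61.4 ppm

Moles of Ca²⁺: 9,740 g ÷ 111 g/mol = 87.75 mol.
As CaCO₃: 87.75 mol × 100.1 g/mol = 8784 g.
Rise: 8784 g / 143,000 L × 1000 = 61.42 mg/L.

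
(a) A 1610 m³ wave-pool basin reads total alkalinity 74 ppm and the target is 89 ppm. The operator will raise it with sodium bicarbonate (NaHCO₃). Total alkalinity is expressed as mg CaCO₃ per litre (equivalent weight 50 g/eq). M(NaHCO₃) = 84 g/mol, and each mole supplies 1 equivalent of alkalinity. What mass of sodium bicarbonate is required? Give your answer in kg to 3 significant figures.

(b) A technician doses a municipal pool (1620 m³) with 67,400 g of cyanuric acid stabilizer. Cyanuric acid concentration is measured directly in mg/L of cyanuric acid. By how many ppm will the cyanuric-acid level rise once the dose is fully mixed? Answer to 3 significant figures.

(a) 40.6 kg; (b) 41.6 ppm

(a) Volume: 1610 m³ = 1,610,000 L.
(a) Alkalinity to add: (89 − 74) = 15 mg/L as CaCO₃ × 1,610,000 L = 24,150 g as CaCO₃.
(a) Equivalents: 24,150 g ÷ 50 g/eq = 483 eq.
(a) NaHCO₃ supplies 1 eq per mole → 483 mol.
(a) Mass: 483 mol × 84 g/mol = 40,570 g.

(b) Volume: 1620 m³ = 1,620,000 L.
(b) Rise: 67,400 g / 1,620,000 L × 1000 = 41.6 mg/L.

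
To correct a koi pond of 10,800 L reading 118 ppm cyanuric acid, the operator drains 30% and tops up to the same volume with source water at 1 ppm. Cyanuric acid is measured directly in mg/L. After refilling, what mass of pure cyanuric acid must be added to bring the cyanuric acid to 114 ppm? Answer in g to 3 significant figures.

After draining 30% and refilling: 118 × 0.70 + 1 × 0.30 = 82.9 ppm.
Deficit to target: 114 − 82.9 = 31.1 mg/L.
Mass: 31.1 mg/L × 10,800 L = 335.9 g cyanuric acid.

336 g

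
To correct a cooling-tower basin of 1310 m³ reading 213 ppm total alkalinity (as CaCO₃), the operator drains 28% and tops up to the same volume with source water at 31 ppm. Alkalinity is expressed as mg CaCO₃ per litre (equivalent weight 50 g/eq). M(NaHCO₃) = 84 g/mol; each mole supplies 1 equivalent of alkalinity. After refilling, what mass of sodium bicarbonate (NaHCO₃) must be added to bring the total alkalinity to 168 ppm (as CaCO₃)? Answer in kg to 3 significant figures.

13.1 kg

Volume: 1310 m³ = 1,310,000 L.
After draining 28% and refilling: 213 × 0.72 + 31 × 0.28 = 162.04 ppm.
Deficit to target: 168 − 162.04 = 5.96 mg/L.
As CaCO₃: 5.96 mg/L × 1,310,000 L = 7808 g; ÷ 50 g/eq ÷ 1 = 156.2 mol NaHCO₃.
Mass: 156.2 × 84 = 13,120 g.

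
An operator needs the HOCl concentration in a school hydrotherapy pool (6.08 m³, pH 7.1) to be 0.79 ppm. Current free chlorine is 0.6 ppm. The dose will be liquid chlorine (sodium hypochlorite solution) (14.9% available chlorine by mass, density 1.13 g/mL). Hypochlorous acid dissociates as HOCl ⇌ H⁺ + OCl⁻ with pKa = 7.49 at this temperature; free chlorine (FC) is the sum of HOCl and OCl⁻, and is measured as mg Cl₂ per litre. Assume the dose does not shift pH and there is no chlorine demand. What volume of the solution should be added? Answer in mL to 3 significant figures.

Volume: 6.08 m³ = 6,080 L.
[OCl⁻]/[HOCl] = 10^(pH − pKa) = 10^(7.1 − 7.49) = 0.4074; fraction as HOCl = 1/(1 + 0.4074) = 0.7105.
Free chlorine required for 0.79 ppm HOCl: 0.79 / 0.7105 = 1.112 ppm.
FC to add: 1.112 − 0.6 = 0.5118 mg/L as Cl₂.
Cl₂ equivalent: 0.5118 mg/L × 6,080 L = 3.112 g.
Product at 14.9% available Cl: 3.112 / 0.149 = 20.89 g.
Volume: 20.89 g ÷ 1.13 g/mL = 18.48 mL.

18.5 mL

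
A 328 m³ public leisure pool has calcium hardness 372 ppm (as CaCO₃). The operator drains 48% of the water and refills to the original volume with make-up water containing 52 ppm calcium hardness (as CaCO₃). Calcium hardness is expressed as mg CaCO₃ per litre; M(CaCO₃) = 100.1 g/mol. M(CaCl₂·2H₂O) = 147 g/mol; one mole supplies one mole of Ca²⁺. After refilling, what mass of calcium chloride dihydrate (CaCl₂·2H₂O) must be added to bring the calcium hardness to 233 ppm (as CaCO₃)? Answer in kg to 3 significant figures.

Volume: 328 m³ = 328,000 L.
After draining 48% and refilling: 372 × 0.52 + 52 × 0.48 = 218.4 ppm.
Deficit to target: 233 − 218.4 = 14.6 mg/L.
As CaCO₃: 14.6 mg/L × 328,000 L = 4789 g; ÷ 100.1 = 47.84 mol Ca²⁺.
Mass: 47.84 × 147 = 7033 g.

7.03 kg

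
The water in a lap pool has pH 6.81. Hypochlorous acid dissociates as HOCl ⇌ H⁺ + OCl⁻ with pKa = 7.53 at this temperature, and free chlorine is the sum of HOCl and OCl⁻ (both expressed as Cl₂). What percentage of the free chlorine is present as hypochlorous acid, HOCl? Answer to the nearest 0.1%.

[OCl⁻]/[HOCl] = 10^(pH − pKa) = 10^(6.81 − 7.53) = 10^-0.72 = 0.1905.
Fraction as HOCl = 1 / (1 + 0.1905) = 0.84.

84.0%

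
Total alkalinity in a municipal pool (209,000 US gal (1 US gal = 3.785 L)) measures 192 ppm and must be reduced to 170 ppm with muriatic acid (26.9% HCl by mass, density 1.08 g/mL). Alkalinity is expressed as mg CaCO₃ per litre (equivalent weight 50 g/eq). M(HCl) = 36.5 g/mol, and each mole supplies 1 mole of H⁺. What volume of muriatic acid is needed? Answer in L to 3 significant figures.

Volume: 209,000 US gal × 3.785 L/gal = 791,065 L.
Alkalinity to neutralize: (192 − 170) = 22 mg/L as CaCO₃ × 791,065 L = 17,400 g as CaCO₃.
Equivalents of H⁺ required: 17,400 ÷ 50 g/eq = 348.1 eq = 348.1 mol HCl.
Mass of HCl: 348.1 × 36.5 = 12,700 g.
Mass of 26.9% solution: 12,700 / 0.269 = 47,230 g.
Volume: 47,230 g ÷ 1.08 g/mL = 43,730 mL.

43.7 L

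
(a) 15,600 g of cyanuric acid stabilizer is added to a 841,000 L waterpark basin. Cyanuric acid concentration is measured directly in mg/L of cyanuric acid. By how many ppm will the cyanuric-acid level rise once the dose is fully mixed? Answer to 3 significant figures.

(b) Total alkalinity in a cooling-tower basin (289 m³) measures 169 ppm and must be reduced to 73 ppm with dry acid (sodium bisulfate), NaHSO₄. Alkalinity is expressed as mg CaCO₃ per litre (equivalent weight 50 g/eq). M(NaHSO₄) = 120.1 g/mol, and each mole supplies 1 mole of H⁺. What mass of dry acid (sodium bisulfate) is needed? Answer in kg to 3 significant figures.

(a) Rise: 15,600 g / 841,000 L × 1000 = 18.55 mg/L.

(b) Volume: 289 m³ = 289,000 L.
(b) Alkalinity to neutralize: (169 − 73) = 96 mg/L as CaCO₃ × 289,000 L = 27,740 g as CaCO₃.
(b) Equivalents of H⁺ required: 27,740 ÷ 50 g/eq = 554.9 eq = 554.9 mol NaHSO₄.
(b) Mass of NaHSO₄: 554.9 × 120.1 = 66,640 g.

(a) 18.5 ppm; (b) 66.6 kg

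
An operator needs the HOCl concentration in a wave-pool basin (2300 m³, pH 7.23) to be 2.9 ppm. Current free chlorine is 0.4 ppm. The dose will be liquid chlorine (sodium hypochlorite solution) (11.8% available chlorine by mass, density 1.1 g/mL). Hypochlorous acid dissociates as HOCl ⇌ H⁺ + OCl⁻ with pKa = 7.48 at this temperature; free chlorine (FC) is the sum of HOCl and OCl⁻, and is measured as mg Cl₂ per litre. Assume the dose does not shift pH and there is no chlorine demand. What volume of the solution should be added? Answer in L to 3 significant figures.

Volume: 2300 m³ = 2,300,000 L.
[OCl⁻]/[HOCl] = 10^(pH − pKa) = 10^(7.23 − 7.48) = 0.5623; fraction as HOCl = 1/(1 + 0.5623) = 0.6401.
Free chlorine required for 2.9 ppm HOCl: 2.9 / 0.6401 = 4.531 ppm.
FC to add: 4.531 − 0.4 = 4.131 mg/L as Cl₂.
Cl₂ equivalent: 4.131 mg/L × 2,300,000 L = 9501 g.
Product at 11.8% available Cl: 9501 / 0.118 = 80,520 g.
Volume: 80,520 g ÷ 1.1 g/mL = 73,200 mL.

73.2 L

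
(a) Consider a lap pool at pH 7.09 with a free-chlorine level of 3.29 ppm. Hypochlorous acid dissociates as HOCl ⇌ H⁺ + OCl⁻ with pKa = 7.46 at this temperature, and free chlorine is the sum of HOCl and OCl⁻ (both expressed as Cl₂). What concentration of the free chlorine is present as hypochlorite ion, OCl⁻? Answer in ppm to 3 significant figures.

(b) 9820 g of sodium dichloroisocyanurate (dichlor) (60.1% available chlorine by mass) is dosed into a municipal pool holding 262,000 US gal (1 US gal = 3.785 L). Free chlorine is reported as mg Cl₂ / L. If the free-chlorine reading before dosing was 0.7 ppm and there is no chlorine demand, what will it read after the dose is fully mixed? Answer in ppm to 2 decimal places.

(a) 0.984 ppm; (b) 6.65 ppm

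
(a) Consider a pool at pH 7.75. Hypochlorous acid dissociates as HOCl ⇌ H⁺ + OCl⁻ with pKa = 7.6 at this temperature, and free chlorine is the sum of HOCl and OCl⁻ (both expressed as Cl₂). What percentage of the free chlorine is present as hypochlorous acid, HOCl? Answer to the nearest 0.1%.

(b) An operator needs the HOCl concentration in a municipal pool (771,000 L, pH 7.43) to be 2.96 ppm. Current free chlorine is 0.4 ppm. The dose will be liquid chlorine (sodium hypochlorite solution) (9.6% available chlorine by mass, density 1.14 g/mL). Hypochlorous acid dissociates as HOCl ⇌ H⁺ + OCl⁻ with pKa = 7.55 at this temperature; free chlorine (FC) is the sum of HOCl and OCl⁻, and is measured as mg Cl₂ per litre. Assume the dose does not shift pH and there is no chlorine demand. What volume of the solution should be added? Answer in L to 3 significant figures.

(a) [OCl⁻]/[HOCl] = 10^(pH − pKa) = 10^(7.75 − 7.6) = 10^0.15 = 1.413.
(a) Fraction as HOCl = 1 / (1 + 1.413) = 0.4145.

(b) [OCl⁻]/[HOCl] = 10^(pH − pKa) = 10^(7.43 − 7.55) = 0.7586; fraction as HOCl = 1/(1 + 0.7586) = 0.5686.
(b) Free chlorine required for 2.96 ppm HOCl: 2.96 / 0.5686 = 5.205 ppm.
(b) FC to add: 5.205 − 0.4 = 4.805 mg/L as Cl₂.
(b) Cl₂ equivalent: 4.805 mg/L × 771,000 L = 3705 g.
(b) Product at 9.6% available Cl: 3705 / 0.096 = 38,590 g.
(b) Volume: 38,590 g ÷ 1.14 g/mL = 33,850 mL.

(a) 41.5%; (b) 33.9 L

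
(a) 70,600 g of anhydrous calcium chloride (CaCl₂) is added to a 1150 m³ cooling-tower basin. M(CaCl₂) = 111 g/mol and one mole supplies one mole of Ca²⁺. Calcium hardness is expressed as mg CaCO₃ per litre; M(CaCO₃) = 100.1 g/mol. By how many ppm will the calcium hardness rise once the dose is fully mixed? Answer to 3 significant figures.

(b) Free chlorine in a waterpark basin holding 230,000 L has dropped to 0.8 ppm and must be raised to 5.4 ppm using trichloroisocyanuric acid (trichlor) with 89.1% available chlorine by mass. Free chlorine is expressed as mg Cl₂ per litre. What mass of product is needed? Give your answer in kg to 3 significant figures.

(a) 55.4 ppm; (b) 1.19 kg

(a) Volume: 1150 m³ = 1,150,000 L.
(a) Moles of Ca²⁺: 70,600 g ÷ 111 g/mol = 636 mol.
(a) As CaCO₃: 636 mol × 100.1 g/mol = 63,670 g.
(a) Rise: 63,670 g / 1,150,000 L × 1000 = 55.36 mg/L.

(b) Chlorine deficit: 5.4 − 0.8 = 4.6 ppm = 4.6 mg/L as Cl₂.
(b) Cl₂ equivalent needed: 4.6 mg/L × 230,000 L = 1,058,000 mg = 1058 g.
(b) Product at 89.1% available chlorine: 1058 / 0.891 = 1187 g.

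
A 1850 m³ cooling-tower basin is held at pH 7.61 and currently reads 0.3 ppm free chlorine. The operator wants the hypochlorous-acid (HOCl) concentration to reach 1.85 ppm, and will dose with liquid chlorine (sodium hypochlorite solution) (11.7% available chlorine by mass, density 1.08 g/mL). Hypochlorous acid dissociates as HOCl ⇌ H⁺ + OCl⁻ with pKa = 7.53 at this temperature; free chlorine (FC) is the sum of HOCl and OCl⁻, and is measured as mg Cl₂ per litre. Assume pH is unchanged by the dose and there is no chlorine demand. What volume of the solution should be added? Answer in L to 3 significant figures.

55.3 L

Volume: 1850 m³ = 1,850,000 L.
[OCl⁻]/[HOCl] = 10^(pH − pKa) = 10^(7.61 − 7.53) = 1.202; fraction as HOCl = 1/(1 + 1.202) = 0.4541.
Free chlorine required for 1.85 ppm HOCl: 1.85 / 0.4541 = 4.074 ppm.
FC to add: 4.074 − 0.3 = 3.774 mg/L as Cl₂.
Cl₂ equivalent: 3.774 mg/L × 1,850,000 L = 6982 g.
Product at 11.7% available Cl: 6982 / 0.117 = 59,680 g.
Volume: 59,680 g ÷ 1.08 g/mL = 55,260 mL.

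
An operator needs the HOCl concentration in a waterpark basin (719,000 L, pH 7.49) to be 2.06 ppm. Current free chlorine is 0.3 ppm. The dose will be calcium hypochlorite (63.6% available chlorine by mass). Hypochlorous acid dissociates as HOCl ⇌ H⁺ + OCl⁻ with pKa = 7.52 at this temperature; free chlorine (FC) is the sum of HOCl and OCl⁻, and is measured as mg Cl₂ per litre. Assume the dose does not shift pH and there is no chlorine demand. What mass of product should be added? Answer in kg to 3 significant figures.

4.16 kg

[OCl⁻]/[HOCl] = 10^(pH − pKa) = 10^(7.49 − 7.52) = 0.9333; fraction as HOCl = 1/(1 + 0.9333) = 0.5173.
Free chlorine required for 2.06 ppm HOCl: 2.06 / 0.5173 = 3.983 ppm.
FC to add: 3.983 − 0.3 = 3.683 mg/L as Cl₂.
Cl₂ equivalent: 3.683 mg/L × 719,000 L = 2648 g.
Product at 63.6% available Cl: 2648 / 0.636 = 4163 g.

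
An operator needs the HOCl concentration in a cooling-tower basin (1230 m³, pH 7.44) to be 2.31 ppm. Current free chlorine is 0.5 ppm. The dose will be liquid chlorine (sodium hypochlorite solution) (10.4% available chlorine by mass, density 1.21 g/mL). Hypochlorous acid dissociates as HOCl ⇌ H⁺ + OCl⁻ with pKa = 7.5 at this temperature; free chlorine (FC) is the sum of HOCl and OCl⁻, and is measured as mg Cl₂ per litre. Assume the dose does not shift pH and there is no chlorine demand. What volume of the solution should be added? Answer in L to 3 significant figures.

37.4 L

Volume: 1230 m³ = 1,230,000 L.
[OCl⁻]/[HOCl] = 10^(pH − pKa) = 10^(7.44 − 7.5) = 0.871; fraction as HOCl = 1/(1 + 0.871) = 0.5345.
Free chlorine required for 2.31 ppm HOCl: 2.31 / 0.5345 = 4.322 ppm.
FC to add: 4.322 − 0.5 = 3.822 mg/L as Cl₂.
Cl₂ equivalent: 3.822 mg/L × 1,230,000 L = 4701 g.
Product at 10.4% available Cl: 4701 / 0.104 = 45,200 g.
Volume: 45,200 g ÷ 1.21 g/mL = 37,360 mL.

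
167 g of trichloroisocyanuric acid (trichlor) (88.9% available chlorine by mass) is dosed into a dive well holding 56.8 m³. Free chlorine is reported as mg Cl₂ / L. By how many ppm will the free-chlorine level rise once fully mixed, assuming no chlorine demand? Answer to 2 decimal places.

Volume: 56.8 m³ = 56,800 L.
Available chlorine delivered: 167 g × 0.889 = 148.5 g as Cl₂.
Concentration rise: 148.5 g / 56,800 L = 2.614 mg/L = 2.61 ppm.

2.61 ppm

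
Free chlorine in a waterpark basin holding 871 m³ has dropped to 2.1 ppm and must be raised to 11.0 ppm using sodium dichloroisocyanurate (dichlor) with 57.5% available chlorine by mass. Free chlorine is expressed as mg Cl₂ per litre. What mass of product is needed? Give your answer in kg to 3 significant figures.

13.5 kg

Volume: 871 m³ = 871,000 L.
Chlorine deficit: 11.0 − 2.1 = 8.9 ppm = 8.9 mg/L as Cl₂.
Cl₂ equivalent needed: 8.9 mg/L × 871,000 L = 7,752,000 mg = 7752 g.
Product at 57.5% available chlorine: 7752 / 0.575 = 13,480 g.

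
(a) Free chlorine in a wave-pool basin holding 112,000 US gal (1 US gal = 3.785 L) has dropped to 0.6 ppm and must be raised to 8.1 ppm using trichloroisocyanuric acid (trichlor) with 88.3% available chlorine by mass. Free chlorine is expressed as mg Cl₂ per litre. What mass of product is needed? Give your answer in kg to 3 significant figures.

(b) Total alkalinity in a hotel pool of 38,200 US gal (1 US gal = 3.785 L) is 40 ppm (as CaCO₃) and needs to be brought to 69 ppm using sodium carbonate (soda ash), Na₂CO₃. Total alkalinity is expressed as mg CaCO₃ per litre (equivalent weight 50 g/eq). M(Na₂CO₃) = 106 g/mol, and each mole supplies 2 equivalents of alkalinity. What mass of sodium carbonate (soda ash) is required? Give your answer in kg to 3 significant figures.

(a) 3.60 kg; (b) 4.44 kg

(a) Volume: 112,000 US gal × 3.785 L/gal = 423,920 L.
(a) Chlorine deficit: 8.1 − 0.6 = 7.5 ppm = 7.5 mg/L as Cl₂.
(a) Cl₂ equivalent needed: 7.5 mg/L × 423,920 L = 3,179,000 mg = 3179 g.
(a) Product at 88.3% available chlorine: 3179 / 0.883 = 3601 g.

(b) Volume: 38,200 US gal × 3.785 L/gal = 144,587 L.
(b) Alkalinity to add: (69 − 40) = 29 mg/L as CaCO₃ × 144,587 L = 4193 g as CaCO₃.
(b) Equivalents: 4193 g ÷ 50 g/eq = 83.86 eq.
(b) Each mole of Na₂CO₃ supplies 2 eq, so 83.86 / 2 = 41.93 mol.
(b) Mass: 41.93 mol × 106 g/mol = 4445 g.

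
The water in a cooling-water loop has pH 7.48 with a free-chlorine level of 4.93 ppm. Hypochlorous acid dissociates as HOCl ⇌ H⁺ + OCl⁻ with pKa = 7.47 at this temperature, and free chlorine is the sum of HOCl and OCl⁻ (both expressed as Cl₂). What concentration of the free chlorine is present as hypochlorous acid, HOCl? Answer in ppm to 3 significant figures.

2.44 ppm

[OCl⁻]/[HOCl] = 10^(pH − pKa) = 10^(7.48 − 7.47) = 10^0.01 = 1.023.
Fraction as HOCl = 1 / (1 + 1.023) = 0.4942.
HOCl = 0.4942 × 4.93 ppm = 2.437 ppm.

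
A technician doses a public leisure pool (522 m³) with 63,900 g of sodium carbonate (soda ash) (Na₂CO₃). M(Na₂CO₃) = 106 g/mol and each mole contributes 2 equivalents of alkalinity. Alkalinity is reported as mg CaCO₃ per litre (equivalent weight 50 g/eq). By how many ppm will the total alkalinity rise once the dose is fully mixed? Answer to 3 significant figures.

Volume: 522 m³ = 522,000 L.
Moles of Na₂CO₃: 63,900 g ÷ 106 g/mol = 602.8 mol → 1206 eq of alkalinity.
As CaCO₃: 1206 eq × 50 g/eq = 60,280 g.
Rise: 60,280 g / 522,000 L × 1000 = 115.5 mg/L.

115 ppm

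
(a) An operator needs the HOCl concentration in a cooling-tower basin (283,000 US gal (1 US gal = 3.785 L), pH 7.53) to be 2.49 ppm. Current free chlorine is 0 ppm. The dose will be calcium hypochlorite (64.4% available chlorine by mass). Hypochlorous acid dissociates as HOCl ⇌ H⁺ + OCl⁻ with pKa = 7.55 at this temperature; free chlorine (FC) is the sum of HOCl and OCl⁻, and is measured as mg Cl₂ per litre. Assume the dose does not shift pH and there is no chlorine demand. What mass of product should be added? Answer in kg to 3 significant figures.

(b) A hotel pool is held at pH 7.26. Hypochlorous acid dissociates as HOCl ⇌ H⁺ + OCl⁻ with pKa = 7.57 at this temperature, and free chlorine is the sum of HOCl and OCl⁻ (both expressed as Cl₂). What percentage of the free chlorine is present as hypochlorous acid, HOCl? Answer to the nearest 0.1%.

(a) Volume: 283,000 US gal × 3.785 L/gal = 1,071,155 L.
(a) [OCl⁻]/[HOCl] = 10^(pH − pKa) = 10^(7.53 − 7.55) = 0.955; fraction as HOCl = 1/(1 + 0.955) = 0.5115.
(a) Free chlorine required for 2.49 ppm HOCl: 2.49 / 0.5115 = 4.868 ppm.
(a) FC to add: 4.868 − 0 = 4.868 mg/L as Cl₂.
(a) Cl₂ equivalent: 4.868 mg/L × 1,071,155 L = 5214 g.
(a) Product at 64.4% available Cl: 5214 / 0.644 = 8097 g.

(b) [OCl⁻]/[HOCl] = 10^(pH − pKa) = 10^(7.26 − 7.57) = 10^-0.31 = 0.4898.
(b) Fraction as HOCl = 1 / (1 + 0.4898) = 0.6712.

(a) 8.10 kg; (b) 67.1%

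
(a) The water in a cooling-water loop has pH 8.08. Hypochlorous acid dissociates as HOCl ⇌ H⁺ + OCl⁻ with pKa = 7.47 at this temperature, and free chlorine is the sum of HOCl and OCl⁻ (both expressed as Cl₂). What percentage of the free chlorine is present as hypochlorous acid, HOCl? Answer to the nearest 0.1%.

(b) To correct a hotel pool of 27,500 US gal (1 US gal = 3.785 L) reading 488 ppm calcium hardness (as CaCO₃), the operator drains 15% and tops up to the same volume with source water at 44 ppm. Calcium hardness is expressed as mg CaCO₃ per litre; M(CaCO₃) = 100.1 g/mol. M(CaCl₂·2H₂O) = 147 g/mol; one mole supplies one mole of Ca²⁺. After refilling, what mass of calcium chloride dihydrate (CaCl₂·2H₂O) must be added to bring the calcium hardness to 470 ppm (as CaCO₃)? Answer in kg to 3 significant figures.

(a) 19.7%; (b) 7.43 kg

(a) [OCl⁻]/[HOCl] = 10^(pH − pKa) = 10^(8.08 − 7.47) = 10^0.61 = 4.074.
(a) Fraction as HOCl = 1 / (1 + 4.074) = 0.1971.

(b) Volume: 27,500 US gal × 3.785 L/gal = 104,088 L.
(b) After draining 15% and refilling: 488 × 0.85 + 44 × 0.15 = 421.4 ppm.
(b) Deficit to target: 470 − 421.4 = 48.6 mg/L.
(b) As CaCO₃: 48.6 mg/L × 104,088 L = 5059 g; ÷ 100.1 = 50.54 mol Ca²⁺.
(b) Mass: 50.54 × 147 = 7429 g.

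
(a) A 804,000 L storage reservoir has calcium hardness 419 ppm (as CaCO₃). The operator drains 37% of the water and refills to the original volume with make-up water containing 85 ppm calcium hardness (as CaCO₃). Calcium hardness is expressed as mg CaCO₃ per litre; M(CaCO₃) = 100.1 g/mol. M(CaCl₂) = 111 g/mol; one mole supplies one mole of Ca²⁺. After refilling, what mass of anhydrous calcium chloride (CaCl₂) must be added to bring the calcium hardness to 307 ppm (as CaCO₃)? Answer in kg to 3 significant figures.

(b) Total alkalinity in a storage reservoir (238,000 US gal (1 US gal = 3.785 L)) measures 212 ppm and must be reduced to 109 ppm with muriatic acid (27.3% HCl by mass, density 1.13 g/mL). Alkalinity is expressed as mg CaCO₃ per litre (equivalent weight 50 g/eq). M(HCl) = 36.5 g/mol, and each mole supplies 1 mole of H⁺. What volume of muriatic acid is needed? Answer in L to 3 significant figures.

(a) 10.3 kg; (b) 220 L

(a) After draining 37% and refilling: 419 × 0.63 + 85 × 0.37 = 295.42 ppm.
(a) Deficit to target: 307 − 295.42 = 11.58 mg/L.
(a) As CaCO₃: 11.58 mg/L × 804,000 L = 9310 g; ÷ 100.1 = 93.01 mol Ca²⁺.
(a) Mass: 93.01 × 111 = 10,320 g.

(b) Volume: 238,000 US gal × 3.785 L/gal = 900,830 L.
(b) Alkalinity to neutralize: (212 − 109) = 103 mg/L as CaCO₃ × 900,830 L = 92,790 g as CaCO₃.
(b) Equivalents of H⁺ required: 92,790 ÷ 50 g/eq = 1856 eq = 1856 mol HCl.
(b) Mass of HCl: 1856 × 36.5 = 67,730 g.
(b) Mass of 27.3% solution: 67,730 / 0.273 = 248,100 g.
(b) Volume: 248,100 g ÷ 1.13 g/mL = 219,600 mL.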